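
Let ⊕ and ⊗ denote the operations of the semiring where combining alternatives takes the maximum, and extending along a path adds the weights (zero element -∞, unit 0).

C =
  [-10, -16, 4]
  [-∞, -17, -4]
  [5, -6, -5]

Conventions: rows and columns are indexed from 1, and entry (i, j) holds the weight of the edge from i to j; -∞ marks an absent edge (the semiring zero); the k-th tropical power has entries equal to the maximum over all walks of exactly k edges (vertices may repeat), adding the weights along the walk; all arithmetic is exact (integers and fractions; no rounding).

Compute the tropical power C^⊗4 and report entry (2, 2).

C^⊗2:
  [9, -2, -1]
  [1, -10, -9]
  [0, -11, 9]
C^⊗3:
  [4, -7, 13]
  [-4, -15, 5]
  [14, 3, 4]
C^⊗4:
  [18, 7, 8]
  [10, -1, 0]
  [9, -2, 18]
Key observation: the optimum is the walk 2->3->1->3->2, with weight (-4) + 5 + 4 + (-6) = -1.
Optimal value attained by: walk 2->3->1->3->2.
Answer: (C^⊗4)[2][2] = -1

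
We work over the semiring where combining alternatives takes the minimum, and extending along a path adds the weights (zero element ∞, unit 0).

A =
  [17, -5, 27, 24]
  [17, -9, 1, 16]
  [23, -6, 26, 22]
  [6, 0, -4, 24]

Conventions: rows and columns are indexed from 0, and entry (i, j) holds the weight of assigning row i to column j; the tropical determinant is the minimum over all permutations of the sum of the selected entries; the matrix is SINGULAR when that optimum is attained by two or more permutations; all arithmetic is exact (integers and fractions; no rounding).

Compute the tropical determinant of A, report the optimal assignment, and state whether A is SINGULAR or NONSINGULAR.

σ = (0, 1, 2, 3): 17 + (-9) + 26 + 24 = 58
σ = (0, 1, 3, 2): 17 + (-9) + 22 + (-4) = 26
σ = (0, 2, 1, 3): 17 + 1 + (-6) + 24 = 36
σ = (0, 2, 3, 1): 17 + 1 + 22 + 0 = 40
σ = (0, 3, 1, 2): 17 + 16 + (-6) + (-4) = 23
σ = (0, 3, 2, 1): 17 + 16 + 26 + 0 = 59
σ = (1, 0, 2, 3): (-5) + 17 + 26 + 24 = 62
σ = (1, 0, 3, 2): (-5) + 17 + 22 + (-4) = 30
σ = (1, 2, 0, 3): (-5) + 1 + 23 + 24 = 43
σ = (1, 2, 3, 0): (-5) + 1 + 22 + 6 = 24
σ = (1, 3, 0, 2): (-5) + 16 + 23 + (-4) = 30
σ = (1, 3, 2, 0): (-5) + 16 + 26 + 6 = 43
σ = (2, 0, 1, 3): 27 + 17 + (-6) + 24 = 62
σ = (2, 0, 3, 1): 27 + 17 + 22 + 0 = 66
σ = (2, 1, 0, 3): 27 + (-9) + 23 + 24 = 65
σ = (2, 1, 3, 0): 27 + (-9) + 22 + 6 = 46
σ = (2, 3, 0, 1): 27 + 16 + 23 + 0 = 66
σ = (2, 3, 1, 0): 27 + 16 + (-6) + 6 = 43
σ = (3, 0, 1, 2): 24 + 17 + (-6) + (-4) = 31
σ = (3, 0, 2, 1): 24 + 17 + 26 + 0 = 67
σ = (3, 1, 0, 2): 24 + (-9) + 23 + (-4) = 34
σ = (3, 1, 2, 0): 24 + (-9) + 26 + 6 = 47
σ = (3, 2, 0, 1): 24 + 1 + 23 + 0 = 48
σ = (3, 2, 1, 0): 24 + 1 + (-6) + 6 = 25
Optimal value attained by: σ = (0, 3, 1, 2).
Answer: det⊕(A) = 23; verdict: NONSINGULAR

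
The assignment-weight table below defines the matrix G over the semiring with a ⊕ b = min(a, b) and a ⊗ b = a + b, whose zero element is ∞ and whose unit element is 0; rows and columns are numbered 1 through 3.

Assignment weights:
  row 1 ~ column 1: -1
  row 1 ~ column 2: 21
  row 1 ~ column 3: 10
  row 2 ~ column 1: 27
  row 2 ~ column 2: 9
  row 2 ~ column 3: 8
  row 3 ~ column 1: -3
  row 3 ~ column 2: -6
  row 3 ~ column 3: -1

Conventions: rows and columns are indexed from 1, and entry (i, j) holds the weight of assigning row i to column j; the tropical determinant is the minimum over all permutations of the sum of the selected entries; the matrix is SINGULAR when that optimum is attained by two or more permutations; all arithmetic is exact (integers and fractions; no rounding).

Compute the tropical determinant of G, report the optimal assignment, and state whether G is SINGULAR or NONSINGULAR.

σ = (1, 2, 3): (-1) + 9 + (-1) = 7
σ = (1, 3, 2): (-1) + 8 + (-6) = 1
σ = (2, 1, 3): 21 + 27 + (-1) = 47
σ = (2, 3, 1): 21 + 8 + (-3) = 26
σ = (3, 1, 2): 10 + 27 + (-6) = 31
σ = (3, 2, 1): 10 + 9 + (-3) = 16
Optimal value attained by: σ = (1, 3, 2).
Answer: det⊕(G) = 1; verdict: NONSINGULAR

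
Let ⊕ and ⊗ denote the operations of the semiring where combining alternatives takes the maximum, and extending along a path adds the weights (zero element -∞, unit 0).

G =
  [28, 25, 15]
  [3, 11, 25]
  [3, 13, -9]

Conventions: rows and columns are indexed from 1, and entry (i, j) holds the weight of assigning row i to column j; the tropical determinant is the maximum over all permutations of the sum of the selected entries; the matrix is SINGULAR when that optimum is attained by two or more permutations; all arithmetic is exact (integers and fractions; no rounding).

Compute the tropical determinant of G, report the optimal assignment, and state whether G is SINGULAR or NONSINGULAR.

σ = (1, 2, 3): 28 + 11 + (-9) = 30
σ = (1, 3, 2): 28 + 25 + 13 = 66
σ = (2, 1, 3): 25 + 3 + (-9) = 19
σ = (2, 3, 1): 25 + 25 + 3 = 53
σ = (3, 1, 2): 15 + 3 + 13 = 31
σ = (3, 2, 1): 15 + 11 + 3 = 29
Optimal value attained by: σ = (1, 3, 2).
Answer: det⊕(G) = 66; verdict: NONSINGULAR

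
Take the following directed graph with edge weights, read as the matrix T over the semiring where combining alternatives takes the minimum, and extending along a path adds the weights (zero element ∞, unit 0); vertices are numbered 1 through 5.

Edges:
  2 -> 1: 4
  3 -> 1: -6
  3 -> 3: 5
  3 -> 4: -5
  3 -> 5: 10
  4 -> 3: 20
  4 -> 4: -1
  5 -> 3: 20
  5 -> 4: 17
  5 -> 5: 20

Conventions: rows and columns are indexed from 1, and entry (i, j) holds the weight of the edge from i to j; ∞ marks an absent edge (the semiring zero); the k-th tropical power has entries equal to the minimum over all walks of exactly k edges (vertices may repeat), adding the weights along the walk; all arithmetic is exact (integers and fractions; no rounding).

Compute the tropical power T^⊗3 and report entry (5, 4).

T^⊗2:
  [∞, ∞, ∞, ∞, ∞]
  [∞, ∞, ∞, ∞, ∞]
  [-1, ∞, 10, -6, 15]
  [14, ∞, 19, -2, 30]
  [14, ∞, 25, 15, 30]
T^⊗3:
  [∞, ∞, ∞, ∞, ∞]
  [∞, ∞, ∞, ∞, ∞]
  [4, ∞, 14, -7, 20]
  [13, ∞, 18, -3, 29]
  [19, ∞, 30, 14, 35]
Key observation: the optimum is the walk 5->3->4->4, with weight 20 + (-5) + (-1) = 14.
Optimal value attained by: walk 5->3->4->4.
Answer: (T^⊗3)[5][4] = 14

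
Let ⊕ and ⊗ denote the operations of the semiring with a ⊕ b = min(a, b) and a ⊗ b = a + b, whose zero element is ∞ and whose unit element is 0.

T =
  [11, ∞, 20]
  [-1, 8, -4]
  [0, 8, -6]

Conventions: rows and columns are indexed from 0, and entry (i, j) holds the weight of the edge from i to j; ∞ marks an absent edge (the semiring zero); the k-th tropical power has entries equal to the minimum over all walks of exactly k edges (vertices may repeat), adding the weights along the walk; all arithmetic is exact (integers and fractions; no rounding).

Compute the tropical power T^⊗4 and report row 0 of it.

T^⊗2:
  [20, 28, 14]
  [-4, 4, -10]
  [-6, 2, -12]
T^⊗3:
  [14, 22, 8]
  [-10, -2, -16]
  [-12, -4, -18]
T^⊗4:
  [8, 16, 2]
  [-16, -8, -22]
  [-18, -10, -24]
Answer: row 0 of T^⊗4 = [8, 16, 2]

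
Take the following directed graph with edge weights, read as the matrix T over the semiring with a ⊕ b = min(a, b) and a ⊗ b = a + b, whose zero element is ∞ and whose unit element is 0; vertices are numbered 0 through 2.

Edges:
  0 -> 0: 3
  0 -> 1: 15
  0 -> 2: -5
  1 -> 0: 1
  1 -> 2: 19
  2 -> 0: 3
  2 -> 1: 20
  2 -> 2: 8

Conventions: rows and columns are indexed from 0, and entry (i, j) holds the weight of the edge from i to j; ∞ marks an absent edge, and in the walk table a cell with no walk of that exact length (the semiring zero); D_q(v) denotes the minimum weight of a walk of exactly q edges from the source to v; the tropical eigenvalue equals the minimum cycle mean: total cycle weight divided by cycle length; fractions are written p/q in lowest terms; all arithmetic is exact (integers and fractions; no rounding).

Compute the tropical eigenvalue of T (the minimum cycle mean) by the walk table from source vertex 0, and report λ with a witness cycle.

q=0: [0, ∞, ∞]
q=1: [3, 15, -5]
q=2: [-2, 15, -2]
q=3: [1, 13, -7]
Optimal cycle mean attained by: cycle 0->2->0, total (-5) + 3, length 2.
Answer: λ = -1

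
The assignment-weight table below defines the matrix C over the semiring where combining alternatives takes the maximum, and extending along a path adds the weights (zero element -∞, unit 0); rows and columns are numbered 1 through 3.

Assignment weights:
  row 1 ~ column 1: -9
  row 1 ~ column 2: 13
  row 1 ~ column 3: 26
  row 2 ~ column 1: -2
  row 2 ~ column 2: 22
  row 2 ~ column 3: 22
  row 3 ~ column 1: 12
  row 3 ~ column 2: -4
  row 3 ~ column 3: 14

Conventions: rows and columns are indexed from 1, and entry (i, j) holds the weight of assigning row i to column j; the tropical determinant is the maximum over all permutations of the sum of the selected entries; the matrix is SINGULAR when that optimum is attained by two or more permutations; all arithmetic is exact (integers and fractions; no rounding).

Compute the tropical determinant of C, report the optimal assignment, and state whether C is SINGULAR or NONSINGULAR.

σ = (1, 2, 3): (-9) + 22 + 14 = 27
σ = (1, 3, 2): (-9) + 22 + (-4) = 9
σ = (2, 1, 3): 13 + (-2) + 14 = 25
σ = (2, 3, 1): 13 + 22 + 12 = 47
σ = (3, 1, 2): 26 + (-2) + (-4) = 20
σ = (3, 2, 1): 26 + 22 + 12 = 60
Optimal value attained by: σ = (3, 2, 1).
Answer: det⊕(C) = 60; verdict: NONSINGULAR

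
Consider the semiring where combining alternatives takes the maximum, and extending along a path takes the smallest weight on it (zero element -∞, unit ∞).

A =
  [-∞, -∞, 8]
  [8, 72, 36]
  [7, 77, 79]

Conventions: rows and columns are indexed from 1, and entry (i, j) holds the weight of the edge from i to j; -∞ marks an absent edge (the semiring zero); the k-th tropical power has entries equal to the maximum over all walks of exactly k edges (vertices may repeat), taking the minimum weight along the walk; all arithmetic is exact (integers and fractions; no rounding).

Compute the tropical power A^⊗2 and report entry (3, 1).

A^⊗2:
  [7, 8, 8]
  [8, 72, 36]
  [8, 77, 79]
Key observation: the optimum is the walk 3->2->1, with weight 77 min 8 = 8.
Optimal value attained by: walk 3->2->1.
Answer: (A^⊗2)[3][1] = 8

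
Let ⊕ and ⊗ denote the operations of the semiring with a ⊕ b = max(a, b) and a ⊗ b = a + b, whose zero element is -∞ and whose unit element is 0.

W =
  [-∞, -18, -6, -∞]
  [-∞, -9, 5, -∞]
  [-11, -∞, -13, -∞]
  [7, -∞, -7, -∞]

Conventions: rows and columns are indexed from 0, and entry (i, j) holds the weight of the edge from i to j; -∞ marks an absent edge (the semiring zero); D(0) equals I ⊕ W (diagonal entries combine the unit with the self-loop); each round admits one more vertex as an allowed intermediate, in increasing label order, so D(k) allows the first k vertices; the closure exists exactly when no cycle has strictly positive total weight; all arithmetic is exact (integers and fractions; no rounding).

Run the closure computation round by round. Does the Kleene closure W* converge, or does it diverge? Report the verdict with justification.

D(0):
  [0, -18, -6, -∞]
  [-∞, 0, 5, -∞]
  [-11, -∞, 0, -∞]
  [7, -∞, -7, 0]
D(1):
  [0, -18, -6, -∞]
  [-∞, 0, 5, -∞]
  [-11, -29, 0, -∞]
  [7, -11, 1, 0]
D(2):
  [0, -18, -6, -∞]
  [-∞, 0, 5, -∞]
  [-11, -29, 0, -∞]
  [7, -11, 1, 0]
D(3):
  [0, -18, -6, -∞]
  [-6, 0, 5, -∞]
  [-11, -29, 0, -∞]
  [7, -11, 1, 0]
D(4):
  [0, -18, -6, -∞]
  [-6, 0, 5, -∞]
  [-11, -29, 0, -∞]
  [7, -11, 1, 0]
Key observation: every diagonal entry stays at the unit through all rounds, so no improving cycle exists.
Answer: CONVERGES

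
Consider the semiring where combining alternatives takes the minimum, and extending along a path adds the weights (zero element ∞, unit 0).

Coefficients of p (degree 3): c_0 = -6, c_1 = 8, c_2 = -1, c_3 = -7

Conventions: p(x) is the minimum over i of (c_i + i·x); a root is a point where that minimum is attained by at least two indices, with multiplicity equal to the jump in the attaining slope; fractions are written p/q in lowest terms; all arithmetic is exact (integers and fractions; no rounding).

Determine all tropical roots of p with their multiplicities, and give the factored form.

hull edge (i=0, c=-6) to (i=3, c=-7): slope -1/3, span 3
Factored form: p(x) = -7 ⊗ (x ⊕ 1/3) ⊗ (x ⊕ 1/3) ⊗ (x ⊕ 1/3)
Answer: roots = 1/3 (mult 3)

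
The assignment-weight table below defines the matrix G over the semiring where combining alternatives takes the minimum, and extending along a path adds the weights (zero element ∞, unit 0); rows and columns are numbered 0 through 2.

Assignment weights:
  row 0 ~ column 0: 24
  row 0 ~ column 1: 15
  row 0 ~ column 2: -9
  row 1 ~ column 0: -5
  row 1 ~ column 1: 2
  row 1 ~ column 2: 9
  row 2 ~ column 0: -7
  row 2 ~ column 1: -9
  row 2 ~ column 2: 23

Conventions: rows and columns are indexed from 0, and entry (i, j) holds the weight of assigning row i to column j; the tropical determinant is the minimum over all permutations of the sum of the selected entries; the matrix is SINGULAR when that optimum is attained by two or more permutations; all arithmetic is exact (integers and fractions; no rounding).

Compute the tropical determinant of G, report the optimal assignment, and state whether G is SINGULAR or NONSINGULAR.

σ = (0, 1, 2): 24 + 2 + 23 = 49
σ = (0, 2, 1): 24 + 9 + (-9) = 24
σ = (1, 0, 2): 15 + (-5) + 23 = 33
σ = (1, 2, 0): 15 + 9 + (-7) = 17
σ = (2, 0, 1): (-9) + (-5) + (-9) = -23
σ = (2, 1, 0): (-9) + 2 + (-7) = -14
Optimal value attained by: σ = (2, 0, 1).
Answer: det⊕(G) = -23; verdict: NONSINGULAR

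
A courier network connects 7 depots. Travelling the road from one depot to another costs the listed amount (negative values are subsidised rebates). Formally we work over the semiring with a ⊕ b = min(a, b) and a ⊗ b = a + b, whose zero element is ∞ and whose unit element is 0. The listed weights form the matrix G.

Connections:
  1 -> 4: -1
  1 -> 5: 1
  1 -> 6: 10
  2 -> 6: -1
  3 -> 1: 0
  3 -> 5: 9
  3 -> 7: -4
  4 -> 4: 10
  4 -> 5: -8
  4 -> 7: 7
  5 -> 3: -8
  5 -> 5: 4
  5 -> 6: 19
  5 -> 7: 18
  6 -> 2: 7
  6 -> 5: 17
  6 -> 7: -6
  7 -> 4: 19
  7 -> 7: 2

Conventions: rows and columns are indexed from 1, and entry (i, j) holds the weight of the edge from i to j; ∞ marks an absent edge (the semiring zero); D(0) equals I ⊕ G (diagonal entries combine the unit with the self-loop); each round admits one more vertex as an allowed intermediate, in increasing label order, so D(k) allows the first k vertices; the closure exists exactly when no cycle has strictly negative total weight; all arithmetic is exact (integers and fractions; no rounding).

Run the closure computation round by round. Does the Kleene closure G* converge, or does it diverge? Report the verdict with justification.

D(0):
  [0, ∞, ∞, -1, 1, 10, ∞]
  [∞, 0, ∞, ∞, ∞, -1, ∞]
  [0, ∞, 0, ∞, 9, ∞, -4]
  [∞, ∞, ∞, 0, -8, ∞, 7]
  [∞, ∞, -8, ∞, 0, 19, 18]
  [∞, 7, ∞, ∞, 17, 0, -6]
  [∞, ∞, ∞, 19, ∞, ∞, 0]
D(1):
  [0, ∞, ∞, -1, 1, 10, ∞]
  [∞, 0, ∞, ∞, ∞, -1, ∞]
  [0, ∞, 0, -1, 1, 10, -4]
  [∞, ∞, ∞, 0, -8, ∞, 7]
  [∞, ∞, -8, ∞, 0, 19, 18]
  [∞, 7, ∞, ∞, 17, 0, -6]
  [∞, ∞, ∞, 19, ∞, ∞, 0]
D(2):
  [0, ∞, ∞, -1, 1, 10, ∞]
  [∞, 0, ∞, ∞, ∞, -1, ∞]
  [0, ∞, 0, -1, 1, 10, -4]
  [∞, ∞, ∞, 0, -8, ∞, 7]
  [∞, ∞, -8, ∞, 0, 19, 18]
  [∞, 7, ∞, ∞, 17, 0, -6]
  [∞, ∞, ∞, 19, ∞, ∞, 0]
Detection: at round 3, diagonal entry (5, 5) turns strictly negative.
Key observation: the cycle 5->3->1->5 has total weight (-8) + 0 + 1, which is strictly negative.
Answer: DIVERGES — negative cycle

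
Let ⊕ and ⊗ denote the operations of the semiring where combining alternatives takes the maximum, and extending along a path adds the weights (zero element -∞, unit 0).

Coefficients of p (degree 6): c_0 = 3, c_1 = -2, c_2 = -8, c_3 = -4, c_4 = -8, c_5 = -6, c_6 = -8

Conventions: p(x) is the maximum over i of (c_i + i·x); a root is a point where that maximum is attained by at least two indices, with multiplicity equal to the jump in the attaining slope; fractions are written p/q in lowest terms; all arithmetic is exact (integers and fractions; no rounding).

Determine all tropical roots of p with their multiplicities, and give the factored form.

hull edge (i=0, c=3) to (i=5, c=-6): slope -9/5, span 5
hull edge (i=5, c=-6) to (i=6, c=-8): slope -2, span 1
Factored form: p(x) = -8 ⊗ (x ⊕ 9/5) ⊗ (x ⊕ 9/5) ⊗ (x ⊕ 9/5) ⊗ (x ⊕ 9/5) ⊗ (x ⊕ 9/5) ⊗ (x ⊕ 2)
Answer: roots = 9/5 (mult 5), 2 (mult 1)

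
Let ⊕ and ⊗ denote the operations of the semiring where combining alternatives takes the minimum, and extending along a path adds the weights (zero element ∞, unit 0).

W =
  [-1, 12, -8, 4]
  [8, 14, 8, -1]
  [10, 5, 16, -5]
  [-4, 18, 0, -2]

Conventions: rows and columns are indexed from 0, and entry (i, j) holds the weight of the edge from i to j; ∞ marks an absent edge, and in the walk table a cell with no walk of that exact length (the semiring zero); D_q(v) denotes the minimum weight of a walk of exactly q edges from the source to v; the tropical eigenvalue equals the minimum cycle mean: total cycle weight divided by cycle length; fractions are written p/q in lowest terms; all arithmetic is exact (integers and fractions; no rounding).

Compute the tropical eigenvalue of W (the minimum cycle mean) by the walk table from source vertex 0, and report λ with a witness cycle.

q=0: [0, ∞, ∞, ∞]
q=1: [-1, 12, -8, 4]
q=2: [-2, -3, -9, -13]
q=3: [-17, -4, -13, -15]
q=4: [-19, -8, -25, -18]
Optimal cycle mean attained by: cycle 0->2->3->0, total (-8) + (-5) + (-4), length 3.
Answer: λ = -17/3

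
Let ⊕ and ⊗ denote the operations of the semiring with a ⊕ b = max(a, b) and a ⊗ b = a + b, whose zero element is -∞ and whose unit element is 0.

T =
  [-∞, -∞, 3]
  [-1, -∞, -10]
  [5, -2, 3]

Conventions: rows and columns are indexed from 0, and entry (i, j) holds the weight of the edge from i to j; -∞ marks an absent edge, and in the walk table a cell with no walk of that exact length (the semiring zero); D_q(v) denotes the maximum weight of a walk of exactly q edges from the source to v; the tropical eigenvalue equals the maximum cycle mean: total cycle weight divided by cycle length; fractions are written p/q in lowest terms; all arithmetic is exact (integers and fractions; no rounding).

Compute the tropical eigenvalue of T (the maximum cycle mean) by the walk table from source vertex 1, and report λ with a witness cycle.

q=0: [-∞, 0, -∞]
q=1: [-1, -∞, -10]
q=2: [-5, -12, 2]
q=3: [7, 0, 5]
Optimal cycle mean attained by: cycle 0->2->0, total 3 + 5, length 2.
Answer: λ = 4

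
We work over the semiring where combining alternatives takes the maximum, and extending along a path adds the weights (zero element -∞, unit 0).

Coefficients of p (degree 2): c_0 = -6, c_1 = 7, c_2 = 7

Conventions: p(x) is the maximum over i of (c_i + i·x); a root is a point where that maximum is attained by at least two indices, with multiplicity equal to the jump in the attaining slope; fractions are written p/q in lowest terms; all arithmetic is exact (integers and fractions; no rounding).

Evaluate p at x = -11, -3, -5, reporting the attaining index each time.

p(-11) = max(-6+0·(-11)=-6, 7+1·(-11)=-4, 7+2·(-11)=-15) = -4 (attained by i=1)
p(-3) = max(-6+0·(-3)=-6, 7+1·(-3)=4, 7+2·(-3)=1) = 4 (attained by i=1)
p(-5) = max(-6+0·(-5)=-6, 7+1·(-5)=2, 7+2·(-5)=-3) = 2 (attained by i=1)
Answer: p(-11) = -4; p(-3) = 4; p(-5) = 2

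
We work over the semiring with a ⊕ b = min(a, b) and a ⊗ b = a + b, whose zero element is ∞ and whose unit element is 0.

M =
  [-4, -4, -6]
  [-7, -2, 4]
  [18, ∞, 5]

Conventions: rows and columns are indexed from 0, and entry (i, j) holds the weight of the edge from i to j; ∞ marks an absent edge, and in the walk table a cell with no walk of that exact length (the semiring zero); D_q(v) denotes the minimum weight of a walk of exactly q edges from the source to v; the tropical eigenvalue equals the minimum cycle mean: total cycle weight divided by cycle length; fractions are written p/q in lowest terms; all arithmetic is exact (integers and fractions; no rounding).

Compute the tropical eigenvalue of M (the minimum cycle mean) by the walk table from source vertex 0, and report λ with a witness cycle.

q=0: [0, ∞, ∞]
q=1: [-4, -4, -6]
q=2: [-11, -8, -10]
q=3: [-15, -15, -17]
Optimal cycle mean attained by: cycle 0->1->0, total (-4) + (-7), length 2.
Answer: λ = -11/2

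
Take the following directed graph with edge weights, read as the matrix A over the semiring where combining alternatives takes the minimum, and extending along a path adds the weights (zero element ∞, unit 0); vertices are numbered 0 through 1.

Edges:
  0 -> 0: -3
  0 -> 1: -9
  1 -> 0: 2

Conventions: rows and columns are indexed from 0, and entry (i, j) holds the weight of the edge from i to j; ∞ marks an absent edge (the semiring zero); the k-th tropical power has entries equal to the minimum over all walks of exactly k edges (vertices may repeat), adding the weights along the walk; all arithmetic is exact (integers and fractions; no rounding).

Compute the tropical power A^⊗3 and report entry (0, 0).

A^⊗2:
  [-7, -12]
  [-1, -7]
A^⊗3:
  [-10, -16]
  [-5, -10]
Key observation: the optimum is the walk 0->0->1->0, with weight (-3) + (-9) + 2 = -10.
Optimal value attained by: walk 0->0->1->0.
Answer: (A^⊗3)[0][0] = -10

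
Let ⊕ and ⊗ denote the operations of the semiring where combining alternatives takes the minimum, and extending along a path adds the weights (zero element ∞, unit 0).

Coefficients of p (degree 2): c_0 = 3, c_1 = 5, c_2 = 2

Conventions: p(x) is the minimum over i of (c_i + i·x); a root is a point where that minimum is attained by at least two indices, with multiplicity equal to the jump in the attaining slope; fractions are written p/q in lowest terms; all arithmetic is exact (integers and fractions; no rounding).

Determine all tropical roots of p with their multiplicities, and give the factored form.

hull edge (i=0, c=3) to (i=2, c=2): slope -1/2, span 2
Factored form: p(x) = 2 ⊗ (x ⊕ 1/2) ⊗ (x ⊕ 1/2)
Answer: roots = 1/2 (mult 2)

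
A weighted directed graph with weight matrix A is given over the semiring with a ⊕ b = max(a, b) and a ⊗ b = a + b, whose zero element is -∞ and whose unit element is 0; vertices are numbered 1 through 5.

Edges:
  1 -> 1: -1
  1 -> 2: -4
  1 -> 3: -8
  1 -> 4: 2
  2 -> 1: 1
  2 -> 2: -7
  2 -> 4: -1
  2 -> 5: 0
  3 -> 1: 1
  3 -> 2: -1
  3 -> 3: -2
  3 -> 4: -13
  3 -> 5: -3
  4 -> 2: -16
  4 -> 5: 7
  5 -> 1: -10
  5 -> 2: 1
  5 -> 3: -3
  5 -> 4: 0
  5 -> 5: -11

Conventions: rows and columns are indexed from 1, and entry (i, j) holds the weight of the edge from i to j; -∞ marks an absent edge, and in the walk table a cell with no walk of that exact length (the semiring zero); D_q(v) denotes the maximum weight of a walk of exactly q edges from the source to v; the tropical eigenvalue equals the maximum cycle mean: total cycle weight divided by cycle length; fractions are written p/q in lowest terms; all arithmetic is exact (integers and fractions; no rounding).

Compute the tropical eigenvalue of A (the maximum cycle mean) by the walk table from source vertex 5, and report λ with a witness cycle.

q=0: [-∞, -∞, -∞, -∞, 0]
q=1: [-10, 1, -3, 0, -11]
q=2: [2, -4, -5, 0, 7]
q=3: [1, 8, 4, 7, 7]
q=4: [9, 8, 4, 7, 14]
q=5: [9, 15, 11, 14, 14]
Optimal cycle mean attained by: cycle 4->5->4, total 7 + 0, length 2.
Answer: λ = 7/2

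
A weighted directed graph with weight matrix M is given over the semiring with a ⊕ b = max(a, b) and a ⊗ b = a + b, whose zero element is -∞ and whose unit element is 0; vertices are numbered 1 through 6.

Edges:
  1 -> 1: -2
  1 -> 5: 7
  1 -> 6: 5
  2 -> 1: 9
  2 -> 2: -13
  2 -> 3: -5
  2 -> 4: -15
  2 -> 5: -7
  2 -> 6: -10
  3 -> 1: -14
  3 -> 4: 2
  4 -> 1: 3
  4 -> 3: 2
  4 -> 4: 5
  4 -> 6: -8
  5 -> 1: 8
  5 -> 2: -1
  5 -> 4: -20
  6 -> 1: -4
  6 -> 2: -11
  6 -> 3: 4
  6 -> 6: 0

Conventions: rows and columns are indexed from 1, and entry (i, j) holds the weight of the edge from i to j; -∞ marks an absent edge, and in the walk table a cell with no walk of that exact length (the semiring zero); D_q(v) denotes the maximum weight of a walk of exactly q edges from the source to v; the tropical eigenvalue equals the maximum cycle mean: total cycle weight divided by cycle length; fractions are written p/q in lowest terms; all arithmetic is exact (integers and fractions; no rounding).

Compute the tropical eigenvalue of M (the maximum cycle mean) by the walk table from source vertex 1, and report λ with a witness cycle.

q=0: [0, -∞, -∞, -∞, -∞, -∞]
q=1: [-2, -∞, -∞, -∞, 7, 5]
q=2: [15, 6, 9, -13, 5, 5]
q=3: [15, 4, 9, 11, 22, 20]
q=4: [30, 21, 24, 16, 22, 20]
q=5: [30, 21, 24, 26, 37, 35]
q=6: [45, 36, 39, 31, 37, 35]
Optimal cycle mean attained by: cycle 1->5->1, total 7 + 8, length 2.
Answer: λ = 15/2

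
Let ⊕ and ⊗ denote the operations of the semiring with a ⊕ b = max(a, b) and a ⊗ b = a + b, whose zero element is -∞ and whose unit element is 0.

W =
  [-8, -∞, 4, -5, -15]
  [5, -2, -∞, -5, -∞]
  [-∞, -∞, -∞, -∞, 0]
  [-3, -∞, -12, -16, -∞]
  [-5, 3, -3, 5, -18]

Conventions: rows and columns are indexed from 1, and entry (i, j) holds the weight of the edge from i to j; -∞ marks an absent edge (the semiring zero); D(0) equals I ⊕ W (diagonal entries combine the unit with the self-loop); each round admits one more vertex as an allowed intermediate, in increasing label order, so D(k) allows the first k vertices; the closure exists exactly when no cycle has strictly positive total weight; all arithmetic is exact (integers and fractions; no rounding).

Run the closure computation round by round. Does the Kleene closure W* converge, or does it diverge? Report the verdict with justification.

D(0):
  [0, -∞, 4, -5, -15]
  [5, 0, -∞, -5, -∞]
  [-∞, -∞, 0, -∞, 0]
  [-3, -∞, -12, 0, -∞]
  [-5, 3, -3, 5, 0]
D(1):
  [0, -∞, 4, -5, -15]
  [5, 0, 9, 0, -10]
  [-∞, -∞, 0, -∞, 0]
  [-3, -∞, 1, 0, -18]
  [-5, 3, -1, 5, 0]
D(2):
  [0, -∞, 4, -5, -15]
  [5, 0, 9, 0, -10]
  [-∞, -∞, 0, -∞, 0]
  [-3, -∞, 1, 0, -18]
  [8, 3, 12, 5, 0]
Detection: at round 3, diagonal entry (5, 5) turns strictly positive.
Key observation: the cycle 5->2->1->3->5 has total weight 3 + 5 + 4 + 0, which is strictly positive.
Answer: DIVERGES — positive cycle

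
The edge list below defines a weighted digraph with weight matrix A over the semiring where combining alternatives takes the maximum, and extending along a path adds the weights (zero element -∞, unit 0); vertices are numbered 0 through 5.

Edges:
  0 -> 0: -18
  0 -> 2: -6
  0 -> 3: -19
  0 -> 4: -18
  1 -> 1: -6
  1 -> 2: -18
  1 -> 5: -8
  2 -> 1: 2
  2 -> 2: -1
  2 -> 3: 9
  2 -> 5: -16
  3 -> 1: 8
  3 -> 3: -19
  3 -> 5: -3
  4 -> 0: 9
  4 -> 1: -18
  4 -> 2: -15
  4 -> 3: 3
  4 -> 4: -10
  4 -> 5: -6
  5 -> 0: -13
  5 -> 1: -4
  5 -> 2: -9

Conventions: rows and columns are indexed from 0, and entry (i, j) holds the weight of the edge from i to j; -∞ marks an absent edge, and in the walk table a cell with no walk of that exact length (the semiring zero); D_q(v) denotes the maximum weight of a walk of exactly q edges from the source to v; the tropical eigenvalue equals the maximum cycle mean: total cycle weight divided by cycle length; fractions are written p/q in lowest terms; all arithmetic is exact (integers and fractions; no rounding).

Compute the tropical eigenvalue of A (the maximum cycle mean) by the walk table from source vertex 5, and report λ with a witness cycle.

q=0: [-∞, -∞, -∞, -∞, -∞, 0]
q=1: [-13, -4, -9, -∞, -∞, -∞]
q=2: [-31, -7, -10, 0, -31, -12]
q=3: [-22, 8, -11, -1, -41, -3]
q=4: [-16, 7, -10, -2, -40, 0]
q=5: [-13, 6, -9, -1, -34, -1]
q=6: [-14, 7, -10, 0, -31, -2]
Optimal cycle mean attained by: cycle 1->5->2->3->1, total (-8) + (-9) + 9 + 8, length 4.
Answer: λ = 0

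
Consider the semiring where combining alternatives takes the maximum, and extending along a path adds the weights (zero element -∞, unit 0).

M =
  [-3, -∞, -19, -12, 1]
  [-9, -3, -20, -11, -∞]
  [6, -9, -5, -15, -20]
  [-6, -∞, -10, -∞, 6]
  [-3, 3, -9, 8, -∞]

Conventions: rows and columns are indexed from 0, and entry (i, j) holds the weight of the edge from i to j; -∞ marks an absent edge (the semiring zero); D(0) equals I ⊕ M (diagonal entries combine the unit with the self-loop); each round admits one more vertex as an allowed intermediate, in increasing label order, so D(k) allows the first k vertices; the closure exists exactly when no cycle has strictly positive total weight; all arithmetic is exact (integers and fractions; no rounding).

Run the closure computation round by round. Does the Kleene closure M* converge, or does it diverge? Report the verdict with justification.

D(0):
  [0, -∞, -19, -12, 1]
  [-9, 0, -20, -11, -∞]
  [6, -9, 0, -15, -20]
  [-6, -∞, -10, 0, 6]
  [-3, 3, -9, 8, 0]
D(1):
  [0, -∞, -19, -12, 1]
  [-9, 0, -20, -11, -8]
  [6, -9, 0, -6, 7]
  [-6, -∞, -10, 0, 6]
  [-3, 3, -9, 8, 0]
D(2):
  [0, -∞, -19, -12, 1]
  [-9, 0, -20, -11, -8]
  [6, -9, 0, -6, 7]
  [-6, -∞, -10, 0, 6]
  [-3, 3, -9, 8, 0]
D(3):
  [0, -28, -19, -12, 1]
  [-9, 0, -20, -11, -8]
  [6, -9, 0, -6, 7]
  [-4, -19, -10, 0, 6]
  [-3, 3, -9, 8, 0]
Detection: at round 4, diagonal entry (4, 4) turns strictly positive.
Key observation: the cycle 4->3->0->4 has total weight 8 + (-6) + 1, which is strictly positive.
Answer: DIVERGES — positive cycle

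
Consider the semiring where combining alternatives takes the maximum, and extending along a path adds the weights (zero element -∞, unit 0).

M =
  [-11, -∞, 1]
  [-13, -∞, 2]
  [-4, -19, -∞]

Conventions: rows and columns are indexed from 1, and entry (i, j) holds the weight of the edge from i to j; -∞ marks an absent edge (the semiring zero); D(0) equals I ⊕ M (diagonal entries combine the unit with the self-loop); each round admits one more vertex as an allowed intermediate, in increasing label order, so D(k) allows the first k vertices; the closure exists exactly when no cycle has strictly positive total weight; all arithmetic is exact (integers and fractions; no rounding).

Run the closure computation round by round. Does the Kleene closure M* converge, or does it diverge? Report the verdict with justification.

D(0):
  [0, -∞, 1]
  [-13, 0, 2]
  [-4, -19, 0]
D(1):
  [0, -∞, 1]
  [-13, 0, 2]
  [-4, -19, 0]
D(2):
  [0, -∞, 1]
  [-13, 0, 2]
  [-4, -19, 0]
D(3):
  [0, -18, 1]
  [-2, 0, 2]
  [-4, -19, 0]
Key observation: every diagonal entry stays at the unit through all rounds, so no improving cycle exists.
Answer: CONVERGES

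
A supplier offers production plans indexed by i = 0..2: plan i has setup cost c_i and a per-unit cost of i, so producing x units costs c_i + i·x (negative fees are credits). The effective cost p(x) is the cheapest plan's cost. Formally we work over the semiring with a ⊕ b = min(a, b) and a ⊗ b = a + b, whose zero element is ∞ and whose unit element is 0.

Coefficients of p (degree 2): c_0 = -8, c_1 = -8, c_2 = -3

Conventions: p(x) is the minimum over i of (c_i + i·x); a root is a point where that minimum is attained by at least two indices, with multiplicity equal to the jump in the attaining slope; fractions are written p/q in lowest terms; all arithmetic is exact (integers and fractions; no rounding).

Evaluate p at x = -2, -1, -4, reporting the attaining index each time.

p(-2) = min(-8+0·(-2)=-8, -8+1·(-2)=-10, -3+2·(-2)=-7) = -10 (attained by i=1)
p(-1) = min(-8+0·(-1)=-8, -8+1·(-1)=-9, -3+2·(-1)=-5) = -9 (attained by i=1)
p(-4) = min(-8+0·(-4)=-8, -8+1·(-4)=-12, -3+2·(-4)=-11) = -12 (attained by i=1)
Answer: p(-2) = -10; p(-1) = -9; p(-4) = -12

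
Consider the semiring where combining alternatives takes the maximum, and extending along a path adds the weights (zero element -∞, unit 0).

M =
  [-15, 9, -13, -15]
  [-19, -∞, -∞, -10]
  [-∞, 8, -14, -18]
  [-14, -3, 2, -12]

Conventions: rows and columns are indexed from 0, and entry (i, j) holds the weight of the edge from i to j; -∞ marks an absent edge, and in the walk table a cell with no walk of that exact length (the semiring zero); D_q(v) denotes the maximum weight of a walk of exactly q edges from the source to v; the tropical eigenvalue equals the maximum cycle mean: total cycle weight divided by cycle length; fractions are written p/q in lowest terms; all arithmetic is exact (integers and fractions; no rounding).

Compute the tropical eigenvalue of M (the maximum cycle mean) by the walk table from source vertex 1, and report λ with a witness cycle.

q=0: [-∞, 0, -∞, -∞]
q=1: [-19, -∞, -∞, -10]
q=2: [-24, -10, -8, -22]
q=3: [-29, 0, -20, -20]
q=4: [-19, -12, -18, -10]
Optimal cycle mean attained by: cycle 1->3->2->1, total (-10) + 2 + 8, length 3.
Answer: λ = 0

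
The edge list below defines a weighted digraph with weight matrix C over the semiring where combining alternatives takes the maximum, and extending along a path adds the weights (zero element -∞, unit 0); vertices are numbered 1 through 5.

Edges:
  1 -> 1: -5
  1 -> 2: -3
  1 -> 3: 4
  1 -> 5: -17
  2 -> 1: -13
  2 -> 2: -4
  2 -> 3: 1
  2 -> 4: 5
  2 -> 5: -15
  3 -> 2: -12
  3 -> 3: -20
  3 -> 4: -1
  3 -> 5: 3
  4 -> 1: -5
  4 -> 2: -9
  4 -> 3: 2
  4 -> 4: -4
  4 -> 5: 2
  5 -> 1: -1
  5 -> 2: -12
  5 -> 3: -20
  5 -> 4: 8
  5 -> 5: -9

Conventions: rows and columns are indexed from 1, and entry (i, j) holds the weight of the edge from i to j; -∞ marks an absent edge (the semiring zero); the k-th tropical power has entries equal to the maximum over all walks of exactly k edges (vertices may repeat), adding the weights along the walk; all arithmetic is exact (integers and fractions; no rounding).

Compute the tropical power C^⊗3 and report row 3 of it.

C^⊗2:
  [-10, -7, -1, 3, 7]
  [0, -4, 7, 1, 7]
  [2, -9, 1, 11, 1]
  [1, -8, -1, 10, 5]
  [3, -1, 10, 4, 10]
C^⊗3:
  [6, -5, 5, 15, 5]
  [6, -3, 4, 15, 10]
  [6, 2, 13, 9, 13]
  [5, 1, 12, 13, 12]
  [9, 0, 7, 18, 13]
Answer: row 3 of C^⊗3 = [6, 2, 13, 9, 13]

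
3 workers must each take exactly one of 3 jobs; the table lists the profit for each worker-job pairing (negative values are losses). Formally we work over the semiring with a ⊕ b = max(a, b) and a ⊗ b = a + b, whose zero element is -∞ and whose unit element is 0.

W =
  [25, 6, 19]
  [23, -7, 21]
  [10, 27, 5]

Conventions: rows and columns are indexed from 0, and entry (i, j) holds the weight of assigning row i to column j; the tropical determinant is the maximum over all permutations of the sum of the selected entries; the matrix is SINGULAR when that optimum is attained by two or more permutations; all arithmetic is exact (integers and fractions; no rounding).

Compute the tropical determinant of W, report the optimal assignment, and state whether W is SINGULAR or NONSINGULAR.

σ = (0, 1, 2): 25 + (-7) + 5 = 23
σ = (0, 2, 1): 25 + 21 + 27 = 73
σ = (1, 0, 2): 6 + 23 + 5 = 34
σ = (1, 2, 0): 6 + 21 + 10 = 37
σ = (2, 0, 1): 19 + 23 + 27 = 69
σ = (2, 1, 0): 19 + (-7) + 10 = 22
Optimal value attained by: σ = (0, 2, 1).
Answer: det⊕(W) = 73; verdict: NONSINGULAR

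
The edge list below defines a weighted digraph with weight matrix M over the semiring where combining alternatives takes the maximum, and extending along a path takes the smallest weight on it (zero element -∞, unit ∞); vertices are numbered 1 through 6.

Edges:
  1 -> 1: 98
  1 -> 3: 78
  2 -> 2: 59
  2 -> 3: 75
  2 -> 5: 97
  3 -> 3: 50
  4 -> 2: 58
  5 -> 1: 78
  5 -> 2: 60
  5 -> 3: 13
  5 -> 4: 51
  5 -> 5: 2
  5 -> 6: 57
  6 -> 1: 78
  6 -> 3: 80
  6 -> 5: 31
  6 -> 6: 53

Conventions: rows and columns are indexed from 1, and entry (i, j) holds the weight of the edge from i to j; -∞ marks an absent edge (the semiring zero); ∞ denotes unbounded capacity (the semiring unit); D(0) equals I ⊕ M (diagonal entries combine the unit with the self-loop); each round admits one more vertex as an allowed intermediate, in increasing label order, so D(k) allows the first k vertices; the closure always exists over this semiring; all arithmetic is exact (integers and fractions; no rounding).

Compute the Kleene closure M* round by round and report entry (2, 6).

D(0):
  [∞, -∞, 78, -∞, -∞, -∞]
  [-∞, ∞, 75, -∞, 97, -∞]
  [-∞, -∞, ∞, -∞, -∞, -∞]
  [-∞, 58, -∞, ∞, -∞, -∞]
  [78, 60, 13, 51, ∞, 57]
  [78, -∞, 80, -∞, 31, ∞]
D(1):
  [∞, -∞, 78, -∞, -∞, -∞]
  [-∞, ∞, 75, -∞, 97, -∞]
  [-∞, -∞, ∞, -∞, -∞, -∞]
  [-∞, 58, -∞, ∞, -∞, -∞]
  [78, 60, 78, 51, ∞, 57]
  [78, -∞, 80, -∞, 31, ∞]
D(2):
  [∞, -∞, 78, -∞, -∞, -∞]
  [-∞, ∞, 75, -∞, 97, -∞]
  [-∞, -∞, ∞, -∞, -∞, -∞]
  [-∞, 58, 58, ∞, 58, -∞]
  [78, 60, 78, 51, ∞, 57]
  [78, -∞, 80, -∞, 31, ∞]
D(3):
  [∞, -∞, 78, -∞, -∞, -∞]
  [-∞, ∞, 75, -∞, 97, -∞]
  [-∞, -∞, ∞, -∞, -∞, -∞]
  [-∞, 58, 58, ∞, 58, -∞]
  [78, 60, 78, 51, ∞, 57]
  [78, -∞, 80, -∞, 31, ∞]
D(4):
  [∞, -∞, 78, -∞, -∞, -∞]
  [-∞, ∞, 75, -∞, 97, -∞]
  [-∞, -∞, ∞, -∞, -∞, -∞]
  [-∞, 58, 58, ∞, 58, -∞]
  [78, 60, 78, 51, ∞, 57]
  [78, -∞, 80, -∞, 31, ∞]
D(5):
  [∞, -∞, 78, -∞, -∞, -∞]
  [78, ∞, 78, 51, 97, 57]
  [-∞, -∞, ∞, -∞, -∞, -∞]
  [58, 58, 58, ∞, 58, 57]
  [78, 60, 78, 51, ∞, 57]
  [78, 31, 80, 31, 31, ∞]
D(6):
  [∞, -∞, 78, -∞, -∞, -∞]
  [78, ∞, 78, 51, 97, 57]
  [-∞, -∞, ∞, -∞, -∞, -∞]
  [58, 58, 58, ∞, 58, 57]
  [78, 60, 78, 51, ∞, 57]
  [78, 31, 80, 31, 31, ∞]
Answer: M*[2][6] = 57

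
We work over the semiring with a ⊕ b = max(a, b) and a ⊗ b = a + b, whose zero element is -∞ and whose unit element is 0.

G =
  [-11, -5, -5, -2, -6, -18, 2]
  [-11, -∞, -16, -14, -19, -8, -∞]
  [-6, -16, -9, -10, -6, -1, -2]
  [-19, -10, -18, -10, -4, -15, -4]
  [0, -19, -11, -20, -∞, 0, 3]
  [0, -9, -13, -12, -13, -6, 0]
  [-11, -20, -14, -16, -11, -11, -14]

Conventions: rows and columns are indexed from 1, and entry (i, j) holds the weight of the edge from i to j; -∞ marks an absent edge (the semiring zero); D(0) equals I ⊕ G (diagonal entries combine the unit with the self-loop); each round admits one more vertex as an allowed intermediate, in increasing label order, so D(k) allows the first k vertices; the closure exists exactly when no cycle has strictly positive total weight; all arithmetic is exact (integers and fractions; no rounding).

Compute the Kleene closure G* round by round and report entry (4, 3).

D(0):
  [0, -5, -5, -2, -6, -18, 2]
  [-11, 0, -16, -14, -19, -8, -∞]
  [-6, -16, 0, -10, -6, -1, -2]
  [-19, -10, -18, 0, -4, -15, -4]
  [0, -19, -11, -20, 0, 0, 3]
  [0, -9, -13, -12, -13, 0, 0]
  [-11, -20, -14, -16, -11, -11, 0]
D(1):
  [0, -5, -5, -2, -6, -18, 2]
  [-11, 0, -16, -13, -17, -8, -9]
  [-6, -11, 0, -8, -6, -1, -2]
  [-19, -10, -18, 0, -4, -15, -4]
  [0, -5, -5, -2, 0, 0, 3]
  [0, -5, -5, -2, -6, 0, 2]
  [-11, -16, -14, -13, -11, -11, 0]
D(2):
  [0, -5, -5, -2, -6, -13, 2]
  [-11, 0, -16, -13, -17, -8, -9]
  [-6, -11, 0, -8, -6, -1, -2]
  [-19, -10, -18, 0, -4, -15, -4]
  [0, -5, -5, -2, 0, 0, 3]
  [0, -5, -5, -2, -6, 0, 2]
  [-11, -16, -14, -13, -11, -11, 0]
D(3):
  [0, -5, -5, -2, -6, -6, 2]
  [-11, 0, -16, -13, -17, -8, -9]
  [-6, -11, 0, -8, -6, -1, -2]
  [-19, -10, -18, 0, -4, -15, -4]
  [0, -5, -5, -2, 0, 0, 3]
  [0, -5, -5, -2, -6, 0, 2]
  [-11, -16, -14, -13, -11, -11, 0]
D(4):
  [0, -5, -5, -2, -6, -6, 2]
  [-11, 0, -16, -13, -17, -8, -9]
  [-6, -11, 0, -8, -6, -1, -2]
  [-19, -10, -18, 0, -4, -15, -4]
  [0, -5, -5, -2, 0, 0, 3]
  [0, -5, -5, -2, -6, 0, 2]
  [-11, -16, -14, -13, -11, -11, 0]
D(5):
  [0, -5, -5, -2, -6, -6, 2]
  [-11, 0, -16, -13, -17, -8, -9]
  [-6, -11, 0, -8, -6, -1, -2]
  [-4, -9, -9, 0, -4, -4, -1]
  [0, -5, -5, -2, 0, 0, 3]
  [0, -5, -5, -2, -6, 0, 2]
  [-11, -16, -14, -13, -11, -11, 0]
D(6):
  [0, -5, -5, -2, -6, -6, 2]
  [-8, 0, -13, -10, -14, -8, -6]
  [-1, -6, 0, -3, -6, -1, 1]
  [-4, -9, -9, 0, -4, -4, -1]
  [0, -5, -5, -2, 0, 0, 3]
  [0, -5, -5, -2, -6, 0, 2]
  [-11, -16, -14, -13, -11, -11, 0]
D(7):
  [0, -5, -5, -2, -6, -6, 2]
  [-8, 0, -13, -10, -14, -8, -6]
  [-1, -6, 0, -3, -6, -1, 1]
  [-4, -9, -9, 0, -4, -4, -1]
  [0, -5, -5, -2, 0, 0, 3]
  [0, -5, -5, -2, -6, 0, 2]
  [-11, -16, -14, -13, -11, -11, 0]
Answer: G*[4][3] = -9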